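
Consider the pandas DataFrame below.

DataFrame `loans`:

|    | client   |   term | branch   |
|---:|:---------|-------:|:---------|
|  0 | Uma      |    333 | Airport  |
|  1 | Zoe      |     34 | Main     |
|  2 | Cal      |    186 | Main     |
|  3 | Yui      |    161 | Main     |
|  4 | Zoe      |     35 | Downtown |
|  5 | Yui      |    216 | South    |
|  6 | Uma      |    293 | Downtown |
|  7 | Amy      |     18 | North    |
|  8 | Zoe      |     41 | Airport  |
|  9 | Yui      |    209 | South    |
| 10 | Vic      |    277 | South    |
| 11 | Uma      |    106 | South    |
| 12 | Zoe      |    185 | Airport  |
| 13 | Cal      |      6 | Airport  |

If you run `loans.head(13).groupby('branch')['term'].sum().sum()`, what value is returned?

take first 13 rows:
   client  term    branch
0     Uma   333   Airport
1     Zoe    34      Main
2     Cal   186      Main
3     Yui   161      Main
4     Zoe    35  Downtown
5     Yui   216     South
6     Uma   293  Downtown
7     Amy    18     North
8     Zoe    41   Airport
9     Yui   209     South
10    Vic   277     South
11    Uma   106     South
12    Zoe   185   Airport
group by branch, sum of term:
branch
Airport     559
Downtown    328
Main        381
North        18
South       808
Name: term, dtype: int64
The sum of the resulting series is 2094.

2094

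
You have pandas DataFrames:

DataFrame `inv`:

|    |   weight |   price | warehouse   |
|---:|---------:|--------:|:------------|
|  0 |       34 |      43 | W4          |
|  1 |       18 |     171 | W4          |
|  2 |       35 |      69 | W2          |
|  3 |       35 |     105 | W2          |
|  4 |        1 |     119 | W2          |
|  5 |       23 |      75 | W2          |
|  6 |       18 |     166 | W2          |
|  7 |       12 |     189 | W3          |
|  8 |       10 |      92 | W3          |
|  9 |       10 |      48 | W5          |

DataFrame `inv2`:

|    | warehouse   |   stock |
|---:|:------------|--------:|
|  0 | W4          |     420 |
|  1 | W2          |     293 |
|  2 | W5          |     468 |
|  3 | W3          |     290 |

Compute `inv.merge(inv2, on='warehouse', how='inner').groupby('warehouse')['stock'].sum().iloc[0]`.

1465

merge on 'warehouse' (how='inner') → 10 rows:
   weight  price warehouse  stock
0      34     43        W4    420
1      18    171        W4    420
2      35     69        W2    293
3      35    105        W2    293
4       1    119        W2    293
5      23     75        W2    293
6      18    166        W2    293
7      12    189        W3    290
8      10     92        W3    290
9      10     48        W5    468
group by warehouse, sum of stock:
warehouse
W2    1465
W3     580
W4     840
W5     468
Name: stock, dtype: int64
Taking the value at position 0 gives 1465.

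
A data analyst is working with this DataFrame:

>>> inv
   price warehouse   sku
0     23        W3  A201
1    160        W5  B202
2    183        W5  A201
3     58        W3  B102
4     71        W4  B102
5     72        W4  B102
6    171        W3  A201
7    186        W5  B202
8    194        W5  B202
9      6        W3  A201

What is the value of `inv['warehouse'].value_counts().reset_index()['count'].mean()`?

value_counts of warehouse:
warehouse
W3    4
W5    4
W4    2
Name: count, dtype: int64
reset_index():
  warehouse  count
0        W3      4
1        W5      4
2        W4      2
mean of column 'count' → 3.33333333333

3.33333333333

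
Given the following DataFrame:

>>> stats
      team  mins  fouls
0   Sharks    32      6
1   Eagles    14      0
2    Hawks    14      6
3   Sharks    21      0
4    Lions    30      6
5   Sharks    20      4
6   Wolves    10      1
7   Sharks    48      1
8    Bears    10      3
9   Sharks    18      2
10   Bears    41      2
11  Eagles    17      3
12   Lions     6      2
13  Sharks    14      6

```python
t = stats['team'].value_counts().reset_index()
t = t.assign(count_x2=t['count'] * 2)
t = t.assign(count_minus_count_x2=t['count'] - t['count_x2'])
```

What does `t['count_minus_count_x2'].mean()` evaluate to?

value_counts of team:
team
Sharks    6
Eagles    2
Lions     2
Bears     2
Hawks     1
Wolves    1
Name: count, dtype: int64
reset_index():
     team  count
0  Sharks      6
1  Eagles      2
2   Lions      2
3   Bears      2
4   Hawks      1
5  Wolves      1
add column count_x2 = t['count'] * 2:
     team  count  count_x2
0  Sharks      6        12
1  Eagles      2         4
2   Lions      2         4
3   Bears      2         4
4   Hawks      1         2
5  Wolves      1         2
add column count_minus_count_x2 = t['count'] - t['count_x2']:
     team  count  count_x2  count_minus_count_x2
0  Sharks      6        12                    -6
1  Eagles      2         4                    -2
2   Lions      2         4                    -2
3   Bears      2         4                    -2
4   Hawks      1         2                    -1
5  Wolves      1         2                    -1

-2.33333333333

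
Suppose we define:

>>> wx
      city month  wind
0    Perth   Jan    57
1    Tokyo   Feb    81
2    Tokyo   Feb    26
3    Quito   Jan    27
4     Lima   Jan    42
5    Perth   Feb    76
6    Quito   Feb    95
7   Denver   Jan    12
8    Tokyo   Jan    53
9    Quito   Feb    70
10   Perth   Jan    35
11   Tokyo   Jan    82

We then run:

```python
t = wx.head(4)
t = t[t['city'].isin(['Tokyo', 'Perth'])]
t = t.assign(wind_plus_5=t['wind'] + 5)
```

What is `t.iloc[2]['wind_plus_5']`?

take first 4 rows:
    city month  wind
0  Perth   Jan    57
1  Tokyo   Feb    81
2  Tokyo   Feb    26
3  Quito   Jan    27
filter rows where city in ['Tokyo', 'Perth']:
    city month  wind
0  Perth   Jan    57
1  Tokyo   Feb    81
2  Tokyo   Feb    26
add column wind_plus_5 = t['wind'] + 5:
    city month  wind  wind_plus_5
0  Perth   Jan    57           62
1  Tokyo   Feb    81           86
2  Tokyo   Feb    26           31
Finally, value at position 2, column 'wind_plus_5' = 31.

31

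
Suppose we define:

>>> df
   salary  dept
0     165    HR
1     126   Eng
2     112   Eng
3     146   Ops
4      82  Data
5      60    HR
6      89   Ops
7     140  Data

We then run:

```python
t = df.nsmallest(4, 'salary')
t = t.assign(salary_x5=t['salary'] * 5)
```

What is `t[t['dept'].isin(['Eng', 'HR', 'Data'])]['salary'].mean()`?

84.6666666667

take 4 rows with smallest salary:
   salary  dept
5      60    HR
4      82  Data
6      89   Ops
2     112   Eng
add column salary_x5 = t['salary'] * 5:
   salary  dept  salary_x5
5      60    HR        300
4      82  Data        410
6      89   Ops        445
2     112   Eng        560
filter rows where dept in ['Eng', 'HR', 'Data']:
   salary  dept  salary_x5
5      60    HR        300
4      82  Data        410
2     112   Eng        560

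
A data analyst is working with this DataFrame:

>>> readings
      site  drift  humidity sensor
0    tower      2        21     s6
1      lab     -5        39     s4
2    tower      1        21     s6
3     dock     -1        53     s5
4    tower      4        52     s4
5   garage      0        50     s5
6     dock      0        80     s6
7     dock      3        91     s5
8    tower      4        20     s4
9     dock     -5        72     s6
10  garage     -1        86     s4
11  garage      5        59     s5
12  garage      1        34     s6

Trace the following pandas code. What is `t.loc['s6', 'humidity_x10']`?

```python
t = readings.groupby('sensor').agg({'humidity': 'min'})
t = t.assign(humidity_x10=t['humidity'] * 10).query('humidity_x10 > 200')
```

group by sensor, min of humidity:
        humidity
sensor          
s4            20
s5            50
s6            21
add column humidity_x10 = t['humidity'] * 10:
        humidity  humidity_x10
sensor                        
s4            20           200
s5            50           500
s6            21           210
filter rows where humidity_x10 > 200:
        humidity  humidity_x10
sensor                        
s5            50           500
s6            21           210

210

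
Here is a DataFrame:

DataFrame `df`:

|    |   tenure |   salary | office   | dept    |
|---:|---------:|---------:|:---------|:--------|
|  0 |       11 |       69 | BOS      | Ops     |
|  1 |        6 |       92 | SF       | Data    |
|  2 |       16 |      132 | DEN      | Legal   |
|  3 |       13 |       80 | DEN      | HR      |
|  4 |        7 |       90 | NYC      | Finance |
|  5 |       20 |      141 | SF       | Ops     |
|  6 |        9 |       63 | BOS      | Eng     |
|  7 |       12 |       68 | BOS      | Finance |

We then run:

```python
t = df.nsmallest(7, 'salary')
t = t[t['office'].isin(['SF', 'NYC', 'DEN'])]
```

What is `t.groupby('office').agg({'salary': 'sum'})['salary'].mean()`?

take 7 rows with smallest salary:
   tenure  salary office     dept
6       9      63    BOS      Eng
7      12      68    BOS  Finance
0      11      69    BOS      Ops
3      13      80    DEN       HR
4       7      90    NYC  Finance
1       6      92     SF     Data
2      16     132    DEN    Legal
filter rows where office in ['SF', 'NYC', 'DEN']:
   tenure  salary office     dept
3      13      80    DEN       HR
4       7      90    NYC  Finance
1       6      92     SF     Data
2      16     132    DEN    Legal
group by office, sum of salary:
        salary
office        
DEN        212
NYC         90
SF          92
Reading off the mean of column 'salary', we get 131.333333333.

131.333333333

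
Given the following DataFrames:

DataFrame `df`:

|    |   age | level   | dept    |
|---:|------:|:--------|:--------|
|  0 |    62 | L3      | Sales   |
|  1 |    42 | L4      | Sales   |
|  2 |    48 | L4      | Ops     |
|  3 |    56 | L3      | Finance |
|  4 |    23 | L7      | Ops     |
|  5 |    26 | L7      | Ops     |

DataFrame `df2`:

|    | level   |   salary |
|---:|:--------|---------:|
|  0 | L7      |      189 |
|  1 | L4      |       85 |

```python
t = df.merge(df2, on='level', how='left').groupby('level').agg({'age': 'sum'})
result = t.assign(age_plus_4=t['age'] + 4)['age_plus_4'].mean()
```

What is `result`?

89.6666666667

merge on 'level' (how='left') → 6 rows:
   age level     dept  salary
0   62    L3    Sales     NaN
1   42    L4    Sales    85.0
2   48    L4      Ops    85.0
3   56    L3  Finance     NaN
4   23    L7      Ops   189.0
5   26    L7      Ops   189.0
group by level, sum of age:
       age
level     
L3     118
L4      90
L7      49
add column age_plus_4 = t['age'] + 4:
       age  age_plus_4
level                 
L3     118         122
L4      90          94
L7      49          53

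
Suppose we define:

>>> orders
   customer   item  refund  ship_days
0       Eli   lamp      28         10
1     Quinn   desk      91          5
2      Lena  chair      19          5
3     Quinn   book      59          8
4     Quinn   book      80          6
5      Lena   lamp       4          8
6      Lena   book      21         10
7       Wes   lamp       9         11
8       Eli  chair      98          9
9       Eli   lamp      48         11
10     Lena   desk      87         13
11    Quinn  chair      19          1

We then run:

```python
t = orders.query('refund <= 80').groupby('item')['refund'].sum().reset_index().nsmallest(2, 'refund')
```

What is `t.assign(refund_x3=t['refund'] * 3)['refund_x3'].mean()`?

filter rows where refund <= 80:
   customer   item  refund  ship_days
0       Eli   lamp      28         10
2      Lena  chair      19          5
3     Quinn   book      59          8
4     Quinn   book      80          6
5      Lena   lamp       4          8
6      Lena   book      21         10
7       Wes   lamp       9         11
9       Eli   lamp      48         11
11    Quinn  chair      19          1
group by item, sum of refund:
item
book     160
chair     38
lamp      89
Name: refund, dtype: int64
reset_index():
    item  refund
0   book     160
1  chair      38
2   lamp      89
take 2 rows with smallest refund:
    item  refund
1  chair      38
2   lamp      89
add column refund_x3 = t['refund'] * 3:
    item  refund  refund_x3
1  chair      38        114
2   lamp      89        267
Finally, mean of column 'refund_x3' = 190.5.

190.5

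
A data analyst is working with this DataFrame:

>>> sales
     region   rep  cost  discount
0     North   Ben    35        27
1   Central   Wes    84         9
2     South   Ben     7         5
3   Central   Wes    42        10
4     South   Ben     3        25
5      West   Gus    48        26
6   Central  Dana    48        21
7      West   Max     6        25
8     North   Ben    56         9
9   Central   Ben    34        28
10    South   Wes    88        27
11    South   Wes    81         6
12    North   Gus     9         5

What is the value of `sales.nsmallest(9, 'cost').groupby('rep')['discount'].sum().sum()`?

172

take 9 rows with smallest cost:
     region   rep  cost  discount
4     South   Ben     3        25
7      West   Max     6        25
2     South   Ben     7         5
12    North   Gus     9         5
9   Central   Ben    34        28
0     North   Ben    35        27
3   Central   Wes    42        10
5      West   Gus    48        26
6   Central  Dana    48        21
group by rep, sum of discount:
rep
Ben     85
Dana    21
Gus     31
Max     25
Wes     10
Name: discount, dtype: int64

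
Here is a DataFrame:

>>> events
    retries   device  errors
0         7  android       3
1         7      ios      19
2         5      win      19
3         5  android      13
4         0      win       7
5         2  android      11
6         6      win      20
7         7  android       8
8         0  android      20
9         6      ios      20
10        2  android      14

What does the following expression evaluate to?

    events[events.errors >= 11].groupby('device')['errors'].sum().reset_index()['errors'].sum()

136

filter rows where errors >= 11:
    retries   device  errors
1         7      ios      19
2         5      win      19
3         5  android      13
5         2  android      11
6         6      win      20
8         0  android      20
9         6      ios      20
10        2  android      14
group by device, sum of errors:
device
android    58
ios        39
win        39
Name: errors, dtype: int64
reset_index():
    device  errors
0  android      58
1      ios      39
2      win      39
So sum() = 136.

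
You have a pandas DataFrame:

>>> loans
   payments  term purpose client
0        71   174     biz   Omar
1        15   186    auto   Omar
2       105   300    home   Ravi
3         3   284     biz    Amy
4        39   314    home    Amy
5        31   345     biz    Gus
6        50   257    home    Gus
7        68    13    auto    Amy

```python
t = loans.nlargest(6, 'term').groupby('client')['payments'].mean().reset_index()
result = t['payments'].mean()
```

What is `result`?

take 6 rows with largest term:
   payments  term purpose client
5        31   345     biz    Gus
4        39   314    home    Amy
2       105   300    home   Ravi
3         3   284     biz    Amy
6        50   257    home    Gus
1        15   186    auto   Omar
group by client, mean of payments:
client
Amy      21.0
Gus      40.5
Omar     15.0
Ravi    105.0
Name: payments, dtype: float64
reset_index():
  client  payments
0    Amy      21.0
1    Gus      40.5
2   Omar      15.0
3   Ravi     105.0
Finally, mean of column 'payments' = 45.375.

45.375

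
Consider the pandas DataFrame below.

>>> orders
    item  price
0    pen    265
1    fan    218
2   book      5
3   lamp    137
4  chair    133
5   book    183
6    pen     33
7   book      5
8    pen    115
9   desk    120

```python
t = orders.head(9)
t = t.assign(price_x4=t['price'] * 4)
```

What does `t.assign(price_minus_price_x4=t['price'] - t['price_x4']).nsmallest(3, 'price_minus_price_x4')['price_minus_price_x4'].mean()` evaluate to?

-666.0

take first 9 rows:
    item  price
0    pen    265
1    fan    218
2   book      5
3   lamp    137
4  chair    133
5   book    183
6    pen     33
7   book      5
8    pen    115
add column price_x4 = t['price'] * 4:
    item  price  price_x4
0    pen    265      1060
1    fan    218       872
2   book      5        20
3   lamp    137       548
4  chair    133       532
5   book    183       732
6    pen     33       132
7   book      5        20
8    pen    115       460
add column price_minus_price_x4 = t['price'] - t['price_x4']:
    item  price  price_x4  price_minus_price_x4
0    pen    265      1060                  -795
1    fan    218       872                  -654
2   book      5        20                   -15
3   lamp    137       548                  -411
4  chair    133       532                  -399
5   book    183       732                  -549
6    pen     33       132                   -99
7   book      5        20                   -15
8    pen    115       460                  -345
take 3 rows with smallest price_minus_price_x4:
   item  price  price_x4  price_minus_price_x4
0   pen    265      1060                  -795
1   fan    218       872                  -654
5  book    183       732                  -549
The mean of column 'price_minus_price_x4' is -666.0.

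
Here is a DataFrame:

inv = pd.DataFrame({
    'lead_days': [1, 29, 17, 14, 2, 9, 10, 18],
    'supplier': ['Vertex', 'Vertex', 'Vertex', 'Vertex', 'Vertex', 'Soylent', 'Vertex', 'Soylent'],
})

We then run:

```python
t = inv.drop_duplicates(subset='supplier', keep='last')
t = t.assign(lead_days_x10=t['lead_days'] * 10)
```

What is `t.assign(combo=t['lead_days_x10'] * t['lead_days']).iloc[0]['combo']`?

drop duplicate supplier (keep=last):
   lead_days supplier
6         10   Vertex
7         18  Soylent
add column lead_days_x10 = t['lead_days'] * 10:
   lead_days supplier  lead_days_x10
6         10   Vertex            100
7         18  Soylent            180
add column combo = t['lead_days_x10'] * t['lead_days']:
   lead_days supplier  lead_days_x10  combo
6         10   Vertex            100   1000
7         18  Soylent            180   3240
Reading off the value at position 0, column 'combo', we get 1000.

1000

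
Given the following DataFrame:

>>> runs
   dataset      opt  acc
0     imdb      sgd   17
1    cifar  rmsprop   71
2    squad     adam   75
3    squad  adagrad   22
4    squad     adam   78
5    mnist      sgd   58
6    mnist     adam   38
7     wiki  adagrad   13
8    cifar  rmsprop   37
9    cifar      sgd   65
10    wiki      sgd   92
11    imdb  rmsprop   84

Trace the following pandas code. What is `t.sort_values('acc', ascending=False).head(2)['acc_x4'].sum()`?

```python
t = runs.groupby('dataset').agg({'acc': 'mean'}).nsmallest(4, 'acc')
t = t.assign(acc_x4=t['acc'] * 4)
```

group by dataset, mean of acc:
               acc
dataset           
cifar    57.666667
imdb     50.500000
mnist    48.000000
squad    58.333333
wiki     52.500000
take 4 rows with smallest acc:
               acc
dataset           
mnist    48.000000
imdb     50.500000
wiki     52.500000
cifar    57.666667
add column acc_x4 = t['acc'] * 4:
               acc      acc_x4
dataset                       
mnist    48.000000  192.000000
imdb     50.500000  202.000000
wiki     52.500000  210.000000
cifar    57.666667  230.666667
sort by acc descending:
               acc      acc_x4
dataset                       
cifar    57.666667  230.666667
wiki     52.500000  210.000000
imdb     50.500000  202.000000
mnist    48.000000  192.000000
take first 2 rows:
               acc      acc_x4
dataset                       
cifar    57.666667  230.666667
wiki     52.500000  210.000000
So sum() = 440.666666667.

440.666666667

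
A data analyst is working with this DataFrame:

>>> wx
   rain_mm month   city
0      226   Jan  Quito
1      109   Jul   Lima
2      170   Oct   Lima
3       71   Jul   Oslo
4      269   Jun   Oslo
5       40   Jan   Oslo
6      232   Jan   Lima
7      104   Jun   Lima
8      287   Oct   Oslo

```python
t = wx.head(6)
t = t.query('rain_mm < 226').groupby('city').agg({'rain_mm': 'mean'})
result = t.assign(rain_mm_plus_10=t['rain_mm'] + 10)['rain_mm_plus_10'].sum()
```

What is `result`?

take first 6 rows:
   rain_mm month   city
0      226   Jan  Quito
1      109   Jul   Lima
2      170   Oct   Lima
3       71   Jul   Oslo
4      269   Jun   Oslo
5       40   Jan   Oslo
filter rows where rain_mm < 226:
   rain_mm month  city
1      109   Jul  Lima
2      170   Oct  Lima
3       71   Jul  Oslo
5       40   Jan  Oslo
group by city, mean of rain_mm:
      rain_mm
city         
Lima    139.5
Oslo     55.5
add column rain_mm_plus_10 = t['rain_mm'] + 10:
      rain_mm  rain_mm_plus_10
city                          
Lima    139.5            149.5
Oslo     55.5             65.5
Hence 215.0.

215.0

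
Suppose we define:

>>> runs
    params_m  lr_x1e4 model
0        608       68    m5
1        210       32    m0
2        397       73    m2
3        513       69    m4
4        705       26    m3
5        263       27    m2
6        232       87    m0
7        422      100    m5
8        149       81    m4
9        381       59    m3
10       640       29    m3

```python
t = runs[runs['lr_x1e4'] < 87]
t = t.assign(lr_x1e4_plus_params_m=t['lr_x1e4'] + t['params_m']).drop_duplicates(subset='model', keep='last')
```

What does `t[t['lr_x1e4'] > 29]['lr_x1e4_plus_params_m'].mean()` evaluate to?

382.666666667

filter rows where lr_x1e4 < 87:
    params_m  lr_x1e4 model
0        608       68    m5
1        210       32    m0
2        397       73    m2
3        513       69    m4
4        705       26    m3
5        263       27    m2
8        149       81    m4
9        381       59    m3
10       640       29    m3
add column lr_x1e4_plus_params_m = t['lr_x1e4'] + t['params_m']:
    params_m  lr_x1e4 model  lr_x1e4_plus_params_m
0        608       68    m5                    676
1        210       32    m0                    242
2        397       73    m2                    470
3        513       69    m4                    582
4        705       26    m3                    731
5        263       27    m2                    290
8        149       81    m4                    230
9        381       59    m3                    440
10       640       29    m3                    669
drop duplicate model (keep=last):
    params_m  lr_x1e4 model  lr_x1e4_plus_params_m
0        608       68    m5                    676
1        210       32    m0                    242
5        263       27    m2                    290
8        149       81    m4                    230
10       640       29    m3                    669
filter rows where lr_x1e4 > 29:
   params_m  lr_x1e4 model  lr_x1e4_plus_params_m
0       608       68    m5                    676
1       210       32    m0                    242
8       149       81    m4                    230
So mean() = 382.666666667.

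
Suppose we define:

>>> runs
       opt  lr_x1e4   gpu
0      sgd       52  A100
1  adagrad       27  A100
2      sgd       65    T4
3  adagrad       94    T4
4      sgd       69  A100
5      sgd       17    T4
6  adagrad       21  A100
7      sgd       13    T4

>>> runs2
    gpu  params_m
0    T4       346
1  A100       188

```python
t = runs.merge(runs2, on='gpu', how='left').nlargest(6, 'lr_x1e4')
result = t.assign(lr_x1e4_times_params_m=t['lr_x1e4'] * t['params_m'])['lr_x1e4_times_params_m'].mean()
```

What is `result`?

14464.3333333

merge on 'gpu' (how='left') → 8 rows:
       opt  lr_x1e4   gpu  params_m
0      sgd       52  A100       188
1  adagrad       27  A100       188
2      sgd       65    T4       346
3  adagrad       94    T4       346
4      sgd       69  A100       188
5      sgd       17    T4       346
6  adagrad       21  A100       188
7      sgd       13    T4       346
take 6 rows with largest lr_x1e4:
       opt  lr_x1e4   gpu  params_m
3  adagrad       94    T4       346
4      sgd       69  A100       188
2      sgd       65    T4       346
0      sgd       52  A100       188
1  adagrad       27  A100       188
6  adagrad       21  A100       188
add column lr_x1e4_times_params_m = t['lr_x1e4'] * t['params_m']:
       opt  lr_x1e4   gpu  params_m  lr_x1e4_times_params_m
3  adagrad       94    T4       346                   32524
4      sgd       69  A100       188                   12972
2      sgd       65    T4       346                   22490
0      sgd       52  A100       188                    9776
1  adagrad       27  A100       188                    5076
6  adagrad       21  A100       188                    3948
Then the mean of column 'lr_x1e4_times_params_m': 14464.3333333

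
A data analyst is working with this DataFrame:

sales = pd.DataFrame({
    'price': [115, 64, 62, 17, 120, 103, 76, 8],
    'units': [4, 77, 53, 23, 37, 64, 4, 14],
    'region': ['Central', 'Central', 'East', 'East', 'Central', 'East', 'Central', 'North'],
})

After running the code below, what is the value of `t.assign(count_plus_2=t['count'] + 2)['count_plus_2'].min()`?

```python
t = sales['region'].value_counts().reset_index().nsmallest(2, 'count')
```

3

value_counts of region:
region
Central    4
East       3
North      1
Name: count, dtype: int64
reset_index():
    region  count
0  Central      4
1     East      3
2    North      1
take 2 rows with smallest count:
  region  count
2  North      1
1   East      3
add column count_plus_2 = t['count'] + 2:
  region  count  count_plus_2
2  North      1             3
1   East      3             5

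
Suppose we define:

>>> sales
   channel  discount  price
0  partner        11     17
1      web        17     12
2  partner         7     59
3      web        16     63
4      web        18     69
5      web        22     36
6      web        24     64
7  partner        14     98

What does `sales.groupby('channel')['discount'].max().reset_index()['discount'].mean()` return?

group by channel, max of discount:
channel
partner    14
web        24
Name: discount, dtype: int64
reset_index():
   channel  discount
0  partner        14
1      web        24
Taking the mean of column 'discount' gives 19.0.

19.0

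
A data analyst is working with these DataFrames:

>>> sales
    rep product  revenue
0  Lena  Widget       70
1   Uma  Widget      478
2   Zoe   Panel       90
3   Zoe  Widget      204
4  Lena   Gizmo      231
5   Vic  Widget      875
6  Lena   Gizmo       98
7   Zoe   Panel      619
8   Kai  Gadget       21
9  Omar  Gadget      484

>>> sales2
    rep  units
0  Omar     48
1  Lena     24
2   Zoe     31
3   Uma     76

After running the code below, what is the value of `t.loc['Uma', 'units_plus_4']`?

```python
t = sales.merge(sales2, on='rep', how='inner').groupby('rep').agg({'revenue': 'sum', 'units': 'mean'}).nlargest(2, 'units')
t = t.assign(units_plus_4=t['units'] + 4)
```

80.0

merge on 'rep' (how='inner') → 8 rows:
    rep product  revenue  units
0  Lena  Widget       70     24
1   Uma  Widget      478     76
2   Zoe   Panel       90     31
3   Zoe  Widget      204     31
4  Lena   Gizmo      231     24
5  Lena   Gizmo       98     24
6   Zoe   Panel      619     31
7  Omar  Gadget      484     48
group by rep: sum(revenue), mean(units):
      revenue  units
rep                 
Lena      399   24.0
Omar      484   48.0
Uma       478   76.0
Zoe       913   31.0
take 2 rows with largest units:
      revenue  units
rep                 
Uma       478   76.0
Omar      484   48.0
add column units_plus_4 = t['units'] + 4:
      revenue  units  units_plus_4
rep                               
Uma       478   76.0          80.0
Omar      484   48.0          52.0
The value at row 'Uma', column 'units_plus_4' is 80.0.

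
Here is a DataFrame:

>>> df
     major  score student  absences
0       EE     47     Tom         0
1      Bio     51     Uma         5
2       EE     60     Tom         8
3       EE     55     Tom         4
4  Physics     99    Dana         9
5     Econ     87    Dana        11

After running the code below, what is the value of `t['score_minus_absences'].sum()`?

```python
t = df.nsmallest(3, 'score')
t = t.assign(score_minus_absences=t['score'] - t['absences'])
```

144

take 3 rows with smallest score:
  major  score student  absences
0    EE     47     Tom         0
1   Bio     51     Uma         5
3    EE     55     Tom         4
add column score_minus_absences = t['score'] - t['absences']:
  major  score student  absences  score_minus_absences
0    EE     47     Tom         0                    47
1   Bio     51     Uma         5                    46
3    EE     55     Tom         4                    51
Then the sum of column 'score_minus_absences': 144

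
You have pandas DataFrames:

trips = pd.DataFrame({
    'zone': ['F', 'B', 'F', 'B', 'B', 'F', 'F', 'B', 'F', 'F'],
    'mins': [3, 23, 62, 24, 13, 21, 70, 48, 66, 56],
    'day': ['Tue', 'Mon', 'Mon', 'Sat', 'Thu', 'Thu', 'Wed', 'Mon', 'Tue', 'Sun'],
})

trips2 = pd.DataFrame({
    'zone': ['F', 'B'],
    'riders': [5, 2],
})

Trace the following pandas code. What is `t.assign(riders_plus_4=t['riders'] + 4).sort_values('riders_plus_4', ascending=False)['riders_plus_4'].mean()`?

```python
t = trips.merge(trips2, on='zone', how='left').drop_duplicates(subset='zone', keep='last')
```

7.5

merge on 'zone' (how='left') → 10 rows:
  zone  mins  day  riders
0    F     3  Tue       5
1    B    23  Mon       2
2    F    62  Mon       5
3    B    24  Sat       2
4    B    13  Thu       2
5    F    21  Thu       5
6    F    70  Wed       5
7    B    48  Mon       2
8    F    66  Tue       5
9    F    56  Sun       5
drop duplicate zone (keep=last):
  zone  mins  day  riders
7    B    48  Mon       2
9    F    56  Sun       5
add column riders_plus_4 = t['riders'] + 4:
  zone  mins  day  riders  riders_plus_4
7    B    48  Mon       2              6
9    F    56  Sun       5              9
sort by riders_plus_4 descending:
  zone  mins  day  riders  riders_plus_4
9    F    56  Sun       5              9
7    B    48  Mon       2              6
Hence 7.5.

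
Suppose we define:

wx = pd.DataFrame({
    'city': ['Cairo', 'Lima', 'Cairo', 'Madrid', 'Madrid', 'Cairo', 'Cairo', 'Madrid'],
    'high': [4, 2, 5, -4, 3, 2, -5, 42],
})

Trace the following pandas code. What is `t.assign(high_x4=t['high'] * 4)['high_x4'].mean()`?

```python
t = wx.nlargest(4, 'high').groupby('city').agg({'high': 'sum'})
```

108.0

take 4 rows with largest high:
     city  high
7  Madrid    42
2   Cairo     5
0   Cairo     4
4  Madrid     3
group by city, sum of high:
        high
city        
Cairo      9
Madrid    45
add column high_x4 = t['high'] * 4:
        high  high_x4
city                 
Cairo      9       36
Madrid    45      180
Finally, mean of column 'high_x4' = 108.0.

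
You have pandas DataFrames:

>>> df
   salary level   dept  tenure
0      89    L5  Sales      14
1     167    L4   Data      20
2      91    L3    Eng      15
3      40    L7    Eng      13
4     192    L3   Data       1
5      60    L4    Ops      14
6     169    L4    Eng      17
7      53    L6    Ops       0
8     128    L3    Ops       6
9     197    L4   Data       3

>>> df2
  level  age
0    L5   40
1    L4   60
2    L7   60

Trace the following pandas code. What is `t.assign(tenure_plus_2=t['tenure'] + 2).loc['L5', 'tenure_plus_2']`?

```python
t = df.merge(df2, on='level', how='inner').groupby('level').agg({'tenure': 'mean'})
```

16.0

merge on 'level' (how='inner') → 6 rows:
   salary level   dept  tenure  age
0      89    L5  Sales      14   40
1     167    L4   Data      20   60
2      40    L7    Eng      13   60
3      60    L4    Ops      14   60
4     169    L4    Eng      17   60
5     197    L4   Data       3   60
group by level, mean of tenure:
       tenure
level        
L4       13.5
L5       14.0
L7       13.0
add column tenure_plus_2 = t['tenure'] + 2:
       tenure  tenure_plus_2
level                       
L4       13.5           15.5
L5       14.0           16.0
L7       13.0           15.0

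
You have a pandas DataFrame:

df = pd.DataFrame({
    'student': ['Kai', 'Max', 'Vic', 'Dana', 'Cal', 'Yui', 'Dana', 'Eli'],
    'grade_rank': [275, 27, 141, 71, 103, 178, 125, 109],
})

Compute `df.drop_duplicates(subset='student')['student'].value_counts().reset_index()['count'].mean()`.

drop duplicate student (keep=first):
  student  grade_rank
0     Kai         275
1     Max          27
2     Vic         141
3    Dana          71
4     Cal         103
5     Yui         178
7     Eli         109
value_counts of student:
student
Kai     1
Max     1
Vic     1
Dana    1
Cal     1
Yui     1
Eli     1
Name: count, dtype: int64
reset_index():
  student  count
0     Kai      1
1     Max      1
2     Vic      1
3    Dana      1
4     Cal      1
5     Yui      1
6     Eli      1
Reading off the mean of column 'count', we get 1.0.

1.0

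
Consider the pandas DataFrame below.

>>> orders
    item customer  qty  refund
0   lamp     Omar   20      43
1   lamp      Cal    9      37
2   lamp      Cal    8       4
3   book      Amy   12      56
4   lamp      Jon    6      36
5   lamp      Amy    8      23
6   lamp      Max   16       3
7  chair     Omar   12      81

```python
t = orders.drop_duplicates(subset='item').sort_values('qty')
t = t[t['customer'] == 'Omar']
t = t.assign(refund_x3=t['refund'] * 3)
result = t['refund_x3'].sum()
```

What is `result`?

372

drop duplicate item (keep=first):
    item customer  qty  refund
0   lamp     Omar   20      43
3   book      Amy   12      56
7  chair     Omar   12      81
sort by qty:
    item customer  qty  refund
3   book      Amy   12      56
7  chair     Omar   12      81
0   lamp     Omar   20      43
filter rows where customer == 'Omar':
    item customer  qty  refund
7  chair     Omar   12      81
0   lamp     Omar   20      43
add column refund_x3 = t['refund'] * 3:
    item customer  qty  refund  refund_x3
7  chair     Omar   12      81        243
0   lamp     Omar   20      43        129
sum of column 'refund_x3' → 372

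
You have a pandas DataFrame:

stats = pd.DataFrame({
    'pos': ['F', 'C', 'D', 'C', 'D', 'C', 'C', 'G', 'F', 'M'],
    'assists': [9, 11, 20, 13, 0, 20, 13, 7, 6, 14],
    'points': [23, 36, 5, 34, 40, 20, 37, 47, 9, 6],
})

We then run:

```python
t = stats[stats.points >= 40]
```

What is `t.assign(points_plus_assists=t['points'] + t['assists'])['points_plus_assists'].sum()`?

94

filter rows where points >= 40:
  pos  assists  points
4   D        0      40
7   G        7      47
add column points_plus_assists = t['points'] + t['assists']:
  pos  assists  points  points_plus_assists
4   D        0      40                   40
7   G        7      47                   54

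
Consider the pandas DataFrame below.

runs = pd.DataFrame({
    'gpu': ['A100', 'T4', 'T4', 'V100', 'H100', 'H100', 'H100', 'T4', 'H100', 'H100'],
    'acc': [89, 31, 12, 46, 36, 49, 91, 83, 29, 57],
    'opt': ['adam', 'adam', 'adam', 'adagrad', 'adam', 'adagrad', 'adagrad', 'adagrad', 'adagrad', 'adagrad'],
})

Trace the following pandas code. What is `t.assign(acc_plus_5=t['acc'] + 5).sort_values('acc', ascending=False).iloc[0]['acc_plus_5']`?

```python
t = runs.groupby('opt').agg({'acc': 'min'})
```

34

group by opt, min of acc:
         acc
opt         
adagrad   29
adam      12
add column acc_plus_5 = t['acc'] + 5:
         acc  acc_plus_5
opt                     
adagrad   29          34
adam      12          17
sort by acc descending:
         acc  acc_plus_5
opt                     
adagrad   29          34
adam      12          17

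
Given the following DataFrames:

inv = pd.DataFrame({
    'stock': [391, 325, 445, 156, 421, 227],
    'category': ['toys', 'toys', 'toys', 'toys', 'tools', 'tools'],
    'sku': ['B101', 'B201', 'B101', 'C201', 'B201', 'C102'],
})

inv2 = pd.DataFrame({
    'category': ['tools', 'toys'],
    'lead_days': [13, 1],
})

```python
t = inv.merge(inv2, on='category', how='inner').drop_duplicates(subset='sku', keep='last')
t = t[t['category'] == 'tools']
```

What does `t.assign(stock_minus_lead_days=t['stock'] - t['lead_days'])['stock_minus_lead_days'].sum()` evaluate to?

merge on 'category' (how='inner') → 6 rows:
   stock category   sku  lead_days
0    391     toys  B101          1
1    325     toys  B201          1
2    445     toys  B101          1
3    156     toys  C201          1
4    421    tools  B201         13
5    227    tools  C102         13
drop duplicate sku (keep=last):
   stock category   sku  lead_days
2    445     toys  B101          1
3    156     toys  C201          1
4    421    tools  B201         13
5    227    tools  C102         13
filter rows where category == 'tools':
   stock category   sku  lead_days
4    421    tools  B201         13
5    227    tools  C102         13
add column stock_minus_lead_days = t['stock'] - t['lead_days']:
   stock category   sku  lead_days  stock_minus_lead_days
4    421    tools  B201         13                    408
5    227    tools  C102         13                    214
sum of column 'stock_minus_lead_days' → 622

622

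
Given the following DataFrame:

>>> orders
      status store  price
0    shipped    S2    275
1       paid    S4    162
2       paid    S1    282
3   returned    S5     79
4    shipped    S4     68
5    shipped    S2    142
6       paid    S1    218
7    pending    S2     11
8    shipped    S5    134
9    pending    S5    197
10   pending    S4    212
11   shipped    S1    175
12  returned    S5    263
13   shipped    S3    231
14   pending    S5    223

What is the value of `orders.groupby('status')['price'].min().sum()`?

320

group by status, min of price:
status
paid        162
pending      11
returned     79
shipped      68
Name: price, dtype: int64
Then the sum of the resulting series: 320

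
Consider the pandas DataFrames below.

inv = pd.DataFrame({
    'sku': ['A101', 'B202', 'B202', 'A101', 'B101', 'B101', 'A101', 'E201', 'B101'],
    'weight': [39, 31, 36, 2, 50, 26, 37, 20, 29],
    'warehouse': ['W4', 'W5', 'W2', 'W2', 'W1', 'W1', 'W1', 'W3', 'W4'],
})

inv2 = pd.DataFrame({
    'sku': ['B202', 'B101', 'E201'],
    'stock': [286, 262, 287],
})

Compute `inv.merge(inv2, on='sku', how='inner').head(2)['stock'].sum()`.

572

merge on 'sku' (how='inner') → 6 rows:
    sku  weight warehouse  stock
0  B202      31        W5    286
1  B202      36        W2    286
2  B101      50        W1    262
3  B101      26        W1    262
4  E201      20        W3    287
5  B101      29        W4    262
take first 2 rows:
    sku  weight warehouse  stock
0  B202      31        W5    286
1  B202      36        W2    286
Reading off the sum of column 'stock', we get 572.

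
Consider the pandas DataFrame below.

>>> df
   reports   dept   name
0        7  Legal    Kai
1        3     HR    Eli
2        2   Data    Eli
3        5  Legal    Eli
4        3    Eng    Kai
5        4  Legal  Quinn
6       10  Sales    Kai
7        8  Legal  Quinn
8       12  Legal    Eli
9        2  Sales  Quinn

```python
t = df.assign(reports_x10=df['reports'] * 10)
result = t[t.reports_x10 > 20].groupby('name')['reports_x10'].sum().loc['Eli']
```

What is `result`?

add column reports_x10 = df['reports'] * 10:
   reports   dept   name  reports_x10
0        7  Legal    Kai           70
1        3     HR    Eli           30
2        2   Data    Eli           20
3        5  Legal    Eli           50
4        3    Eng    Kai           30
5        4  Legal  Quinn           40
6       10  Sales    Kai          100
7        8  Legal  Quinn           80
8       12  Legal    Eli          120
9        2  Sales  Quinn           20
filter rows where reports_x10 > 20:
   reports   dept   name  reports_x10
0        7  Legal    Kai           70
1        3     HR    Eli           30
3        5  Legal    Eli           50
4        3    Eng    Kai           30
5        4  Legal  Quinn           40
6       10  Sales    Kai          100
7        8  Legal  Quinn           80
8       12  Legal    Eli          120
group by name, sum of reports_x10:
name
Eli      200
Kai      200
Quinn    120
Name: reports_x10, dtype: int64
So loc['Eli'] = 200.

200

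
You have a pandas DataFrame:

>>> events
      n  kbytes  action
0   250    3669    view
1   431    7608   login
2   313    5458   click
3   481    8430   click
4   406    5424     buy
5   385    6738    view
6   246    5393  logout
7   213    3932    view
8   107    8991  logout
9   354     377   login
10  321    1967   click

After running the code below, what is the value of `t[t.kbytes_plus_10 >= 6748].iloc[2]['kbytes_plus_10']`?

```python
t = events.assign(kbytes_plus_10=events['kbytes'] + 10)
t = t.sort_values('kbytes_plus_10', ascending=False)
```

7618

add column kbytes_plus_10 = events['kbytes'] + 10:
      n  kbytes  action  kbytes_plus_10
0   250    3669    view            3679
1   431    7608   login            7618
2   313    5458   click            5468
3   481    8430   click            8440
4   406    5424     buy            5434
5   385    6738    view            6748
6   246    5393  logout            5403
7   213    3932    view            3942
8   107    8991  logout            9001
9   354     377   login             387
10  321    1967   click            1977
sort by kbytes_plus_10 descending:
      n  kbytes  action  kbytes_plus_10
8   107    8991  logout            9001
3   481    8430   click            8440
1   431    7608   login            7618
5   385    6738    view            6748
2   313    5458   click            5468
4   406    5424     buy            5434
6   246    5393  logout            5403
7   213    3932    view            3942
0   250    3669    view            3679
10  321    1967   click            1977
9   354     377   login             387
filter rows where kbytes_plus_10 >= 6748:
     n  kbytes  action  kbytes_plus_10
8  107    8991  logout            9001
3  481    8430   click            8440
1  431    7608   login            7618
5  385    6738    view            6748
Taking the value at position 2, column 'kbytes_plus_10' gives 7618.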